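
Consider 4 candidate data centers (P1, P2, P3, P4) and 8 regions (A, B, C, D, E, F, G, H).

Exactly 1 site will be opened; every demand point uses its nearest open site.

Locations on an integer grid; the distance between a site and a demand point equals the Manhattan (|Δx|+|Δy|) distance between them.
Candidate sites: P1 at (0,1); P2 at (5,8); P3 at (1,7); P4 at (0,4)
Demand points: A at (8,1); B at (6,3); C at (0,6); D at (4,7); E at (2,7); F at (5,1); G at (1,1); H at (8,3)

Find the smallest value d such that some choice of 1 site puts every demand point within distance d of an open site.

10

Open {P1}.
  Farthest demand point is D at distance 10 (to P1); all others are ≤ 10.
With {P2} the worst case is 11.
With {P4} the worst case is 11.
No size-1 selection achieves below 10.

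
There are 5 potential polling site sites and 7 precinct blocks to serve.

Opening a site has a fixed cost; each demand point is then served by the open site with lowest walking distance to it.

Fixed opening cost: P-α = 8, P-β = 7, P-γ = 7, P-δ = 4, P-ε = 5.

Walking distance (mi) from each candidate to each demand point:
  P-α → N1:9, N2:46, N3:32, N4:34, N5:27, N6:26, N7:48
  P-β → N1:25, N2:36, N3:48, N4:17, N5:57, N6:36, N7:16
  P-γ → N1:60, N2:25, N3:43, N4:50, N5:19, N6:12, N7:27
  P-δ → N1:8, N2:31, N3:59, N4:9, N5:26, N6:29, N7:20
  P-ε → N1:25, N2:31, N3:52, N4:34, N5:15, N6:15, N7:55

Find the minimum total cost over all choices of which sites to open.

144

Open {P-α, P-γ, P-δ}: assign each demand point to its cheapest open site.
  N1→P-δ 8, N2→P-γ 25, N3→P-α 32, N4→P-δ 9, N5→P-γ 19, N6→P-γ 12, N7→P-δ 20
  walking distance 125, fixed 19 → total 144.
Compare {P-α, P-γ, P-δ, P-ε}: walking distance 121 + fixed 24 = 145.
Compare {P-γ, P-δ}: walking distance 136 + fixed 11 = 147.
Compare {P-α, P-δ, P-ε}: walking distance 130 + fixed 17 = 147.
All other subsets cost ≥ 145. Minimum total cost: 144.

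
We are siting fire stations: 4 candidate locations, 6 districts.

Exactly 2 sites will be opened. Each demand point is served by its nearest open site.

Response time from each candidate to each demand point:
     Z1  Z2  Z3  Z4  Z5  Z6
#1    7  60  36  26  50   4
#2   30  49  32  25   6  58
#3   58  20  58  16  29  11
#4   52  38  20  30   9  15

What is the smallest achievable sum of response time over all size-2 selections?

104

Open {#1, #4}.
  Z1→#1 7, Z2→#4 38, Z3→#4 20, Z4→#1 26, Z5→#4 9, Z6→#1 4  ⇒ total 104.
Compare {#1, #3}: total 112.
Compare {#2, #3}: total 115.
No size-2 selection does better; minimum is 104.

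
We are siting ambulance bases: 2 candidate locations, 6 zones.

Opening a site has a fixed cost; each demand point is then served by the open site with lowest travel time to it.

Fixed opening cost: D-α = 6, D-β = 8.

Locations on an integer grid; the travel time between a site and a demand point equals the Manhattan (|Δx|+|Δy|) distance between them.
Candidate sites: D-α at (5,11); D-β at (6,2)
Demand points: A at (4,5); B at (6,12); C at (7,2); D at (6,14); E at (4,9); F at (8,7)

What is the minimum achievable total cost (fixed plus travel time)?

36

Open {D-α, D-β}: assign each demand point to its cheapest open site.
  A→D-β 5, B→D-α 2, C→D-β 1, D→D-α 4, E→D-α 3, F→D-α 7
  travel time 22, fixed 14 → total 36.
Compare {D-α}: travel time 34 + fixed 6 = 40.
Compare {D-β}: travel time 44 + fixed 8 = 52.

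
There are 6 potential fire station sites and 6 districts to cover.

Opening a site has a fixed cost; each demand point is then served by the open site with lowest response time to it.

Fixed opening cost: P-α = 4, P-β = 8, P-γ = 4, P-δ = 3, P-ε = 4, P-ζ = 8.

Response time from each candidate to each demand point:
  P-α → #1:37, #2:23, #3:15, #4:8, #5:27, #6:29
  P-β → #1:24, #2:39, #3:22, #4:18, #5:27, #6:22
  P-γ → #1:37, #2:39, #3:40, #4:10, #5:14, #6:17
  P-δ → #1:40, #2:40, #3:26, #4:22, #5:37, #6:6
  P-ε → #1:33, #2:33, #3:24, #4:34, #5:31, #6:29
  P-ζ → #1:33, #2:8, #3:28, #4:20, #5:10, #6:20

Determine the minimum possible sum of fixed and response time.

94

Open {P-α, P-β, P-δ, P-ζ}: assign each demand point to its cheapest open site.
  #1→P-β 24, #2→P-ζ 8, #3→P-α 15, #4→P-α 8, #5→P-ζ 10, #6→P-δ 6
  response time 71, fixed 23 → total 94.
Compare {P-α, P-δ, P-ζ}: response time 80 + fixed 15 = 95.
Compare {P-α, P-β, P-γ, P-δ, P-ζ}: response time 71 + fixed 27 = 98.
Compare {P-α, P-β, P-δ, P-ε, P-ζ}: response time 71 + fixed 27 = 98.
All other subsets cost ≥ 95. Minimum total cost: 94.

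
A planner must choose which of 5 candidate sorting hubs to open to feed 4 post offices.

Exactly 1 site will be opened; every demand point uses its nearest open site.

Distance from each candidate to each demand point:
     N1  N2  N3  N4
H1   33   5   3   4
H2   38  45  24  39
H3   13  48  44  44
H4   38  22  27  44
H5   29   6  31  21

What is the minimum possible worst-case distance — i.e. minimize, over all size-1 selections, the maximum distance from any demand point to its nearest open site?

31

Open {H5}.
  Farthest demand point is N3 at distance 31 (to H5); all others are ≤ 31.
With {H1} the worst case is 33.
With {H4} the worst case is 44.
No size-1 selection achieves below 31.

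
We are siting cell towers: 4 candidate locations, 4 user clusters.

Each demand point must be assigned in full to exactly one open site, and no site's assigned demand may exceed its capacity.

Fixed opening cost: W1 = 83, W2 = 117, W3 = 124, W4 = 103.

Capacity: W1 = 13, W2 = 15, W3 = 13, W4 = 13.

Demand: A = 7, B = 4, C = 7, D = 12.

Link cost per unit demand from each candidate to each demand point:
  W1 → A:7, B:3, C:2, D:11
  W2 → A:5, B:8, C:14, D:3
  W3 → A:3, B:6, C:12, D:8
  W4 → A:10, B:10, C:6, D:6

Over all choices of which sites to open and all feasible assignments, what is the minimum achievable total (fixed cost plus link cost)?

Open {W1, W2, W3}; cheapest assignment that respects the capacities:
  W1 (cap 13, load 11): B, C — cost 4×3 + 7×2 = 26
  W2 (cap 15, load 12): D — cost 12×3 = 36
  W3 (cap 13, load 7): A — cost 7×3 = 21
  Shipping 83, fixed 324 → total 407.
  Any other capacity-feasible assignment to {W1, W2, W3} ships for at least 83.
Compare {W1, W3, W4}: its best feasible assignment gives total 429.
Compare {W1, W2, W4}: its best feasible assignment gives total 435.
Every other set of open sites that can feasibly serve all demand totals ≥ 429 even under its best assignment. Minimum: 407.

407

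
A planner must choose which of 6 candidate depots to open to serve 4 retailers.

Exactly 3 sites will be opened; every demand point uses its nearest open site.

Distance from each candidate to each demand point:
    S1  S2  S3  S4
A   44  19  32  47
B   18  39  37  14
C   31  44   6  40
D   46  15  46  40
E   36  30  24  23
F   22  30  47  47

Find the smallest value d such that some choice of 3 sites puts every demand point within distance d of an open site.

18

Open {B, C, D}.
  Farthest demand point is S1 at distance 18 (to B); all others are ≤ 18.
With {A, B, C} the worst case is 19.
With {A, B, E} the worst case is 24.
No size-3 selection achieves below 18.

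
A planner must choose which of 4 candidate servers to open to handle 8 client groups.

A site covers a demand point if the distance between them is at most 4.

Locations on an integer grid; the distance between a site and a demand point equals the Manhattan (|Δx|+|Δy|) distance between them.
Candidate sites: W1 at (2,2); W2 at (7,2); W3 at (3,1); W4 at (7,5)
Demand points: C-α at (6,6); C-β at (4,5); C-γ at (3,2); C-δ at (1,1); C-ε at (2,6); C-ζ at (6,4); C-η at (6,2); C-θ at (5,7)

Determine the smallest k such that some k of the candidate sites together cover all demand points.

Coverage sets (demand points within 4 of each site):
  W1: {C-γ, C-δ, C-ε, C-η}
  W2: {C-γ, C-ζ, C-η}
  W3: {C-γ, C-δ, C-η}
  W4: {C-α, C-β, C-ζ, C-η, C-θ}
No single site covers all 8 demand points.
But {W1, W4} covers everything, so the minimum is 2.

2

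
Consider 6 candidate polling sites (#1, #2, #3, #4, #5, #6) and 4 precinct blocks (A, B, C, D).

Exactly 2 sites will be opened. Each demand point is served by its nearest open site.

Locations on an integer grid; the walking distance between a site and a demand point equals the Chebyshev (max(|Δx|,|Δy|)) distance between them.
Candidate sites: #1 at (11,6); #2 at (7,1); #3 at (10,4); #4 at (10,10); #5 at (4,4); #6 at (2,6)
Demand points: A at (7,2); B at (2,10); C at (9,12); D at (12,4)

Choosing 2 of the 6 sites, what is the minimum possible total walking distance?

Open {#3, #4}.
  A→#3 3, B→#3 8, C→#4 2, D→#3 2  ⇒ total 15.
Compare {#1, #4}: total 16.
Compare {#1, #6}: total 16.
No size-2 selection does better; minimum is 15.

15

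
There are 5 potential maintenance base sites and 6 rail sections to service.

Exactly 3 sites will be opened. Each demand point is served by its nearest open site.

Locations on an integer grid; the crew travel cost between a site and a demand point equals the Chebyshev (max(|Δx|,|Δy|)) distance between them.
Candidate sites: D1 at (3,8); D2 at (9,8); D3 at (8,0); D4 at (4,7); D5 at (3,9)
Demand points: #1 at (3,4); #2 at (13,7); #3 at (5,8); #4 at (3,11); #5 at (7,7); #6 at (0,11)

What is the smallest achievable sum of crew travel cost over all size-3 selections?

Open {D2, D4, D5}.
  #1→D4 3, #2→D2 4, #3→D4 1, #4→D5 2, #5→D2 2, #6→D5 3  ⇒ total 15.
Compare {D1, D2, D4}: total 16.
Compare {D1, D2, D5}: total 17.
No size-3 selection does better; minimum is 15.

15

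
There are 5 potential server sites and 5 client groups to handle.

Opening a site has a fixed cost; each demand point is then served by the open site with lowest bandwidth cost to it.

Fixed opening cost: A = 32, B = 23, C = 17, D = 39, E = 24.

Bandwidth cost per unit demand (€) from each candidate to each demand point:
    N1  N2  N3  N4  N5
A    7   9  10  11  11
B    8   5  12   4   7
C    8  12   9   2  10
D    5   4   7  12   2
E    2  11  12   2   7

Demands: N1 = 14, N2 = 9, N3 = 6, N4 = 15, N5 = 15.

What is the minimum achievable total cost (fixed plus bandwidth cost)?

229

Open {D, E}: assign each demand point to its cheapest open site.
  N1→E 14×2=28, N2→D 9×4=36, N3→D 6×7=42, N4→E 15×2=30, N5→D 15×2=30
  bandwidth cost 166, fixed 63 → total 229.
Compare {C, D, E}: bandwidth cost 166 + fixed 80 = 246.
Compare {B, D, E}: bandwidth cost 166 + fixed 86 = 252.
Compare {A, D, E}: bandwidth cost 166 + fixed 95 = 261.
All other subsets cost ≥ 246. Minimum total cost: 229.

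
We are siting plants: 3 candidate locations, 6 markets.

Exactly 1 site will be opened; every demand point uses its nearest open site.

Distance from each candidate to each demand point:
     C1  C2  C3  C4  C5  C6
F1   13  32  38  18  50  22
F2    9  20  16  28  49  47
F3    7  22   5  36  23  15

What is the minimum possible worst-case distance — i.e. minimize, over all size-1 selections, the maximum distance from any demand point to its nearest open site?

36

Open {F3}.
  Farthest demand point is C4 at distance 36 (to F3); all others are ≤ 36.
With {F2} the worst case is 49.
With {F1} the worst case is 50.
No size-1 selection achieves below 36.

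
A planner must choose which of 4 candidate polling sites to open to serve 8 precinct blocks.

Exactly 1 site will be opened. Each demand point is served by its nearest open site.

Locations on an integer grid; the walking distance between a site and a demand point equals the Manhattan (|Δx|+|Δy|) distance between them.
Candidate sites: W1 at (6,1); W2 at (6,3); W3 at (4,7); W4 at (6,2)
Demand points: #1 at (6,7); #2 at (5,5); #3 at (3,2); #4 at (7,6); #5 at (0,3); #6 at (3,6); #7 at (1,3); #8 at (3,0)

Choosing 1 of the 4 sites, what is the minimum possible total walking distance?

Open {W2}.
  #1→W2 4, #2→W2 3, #3→W2 4, #4→W2 4, #5→W2 6, #6→W2 6, #7→W2 5, #8→W2 6  ⇒ total 38.
Compare {W3}: total 40.
Compare {W4}: total 42.
No size-1 selection does better; minimum is 38.

38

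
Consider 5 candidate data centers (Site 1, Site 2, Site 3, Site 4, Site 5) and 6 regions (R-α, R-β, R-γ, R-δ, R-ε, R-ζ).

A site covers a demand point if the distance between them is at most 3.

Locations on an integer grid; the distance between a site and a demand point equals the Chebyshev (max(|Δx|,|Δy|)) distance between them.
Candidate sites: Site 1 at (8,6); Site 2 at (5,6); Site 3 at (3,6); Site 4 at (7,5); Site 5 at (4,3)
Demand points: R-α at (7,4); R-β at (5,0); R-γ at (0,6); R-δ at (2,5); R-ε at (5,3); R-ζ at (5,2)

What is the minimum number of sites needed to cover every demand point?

2

Coverage sets (demand points within 3 of each site):
  Site 1: {R-α, R-ε}
  Site 2: {R-α, R-δ, R-ε}
  Site 3: {R-γ, R-δ, R-ε}
  Site 4: {R-α, R-ε, R-ζ}
  Site 5: {R-α, R-β, R-δ, R-ε, R-ζ}
No single site covers all 6 demand points.
But {Site 3, Site 5} covers everything, so the minimum is 2.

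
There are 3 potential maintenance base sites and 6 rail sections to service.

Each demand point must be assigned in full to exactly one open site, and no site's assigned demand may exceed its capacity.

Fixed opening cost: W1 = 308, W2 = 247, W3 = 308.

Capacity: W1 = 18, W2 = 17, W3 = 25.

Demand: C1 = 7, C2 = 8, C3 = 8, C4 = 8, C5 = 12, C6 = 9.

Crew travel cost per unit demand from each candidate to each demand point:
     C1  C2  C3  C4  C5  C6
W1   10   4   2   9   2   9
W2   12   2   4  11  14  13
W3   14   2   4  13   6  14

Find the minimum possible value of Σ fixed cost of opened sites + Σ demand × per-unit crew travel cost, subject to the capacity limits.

1220

Open {W1, W2, W3}; cheapest assignment that respects the capacities:
  W1 (cap 18, load 17): C4, C6 — cost 8×9 + 9×9 = 153
  W2 (cap 17, load 15): C1, C2 — cost 7×12 + 8×2 = 100
  W3 (cap 25, load 20): C3, C5 — cost 8×4 + 12×6 = 104
  Shipping 357, fixed 863 → total 1220.
  Any other capacity-feasible assignment to {W1, W2, W3} ships for at least 357.
Total demand is 52 and no other set of sites has combined capacity ≥ 52, so {W1, W2, W3} is the only feasible choice of open sites. Minimum: 1220.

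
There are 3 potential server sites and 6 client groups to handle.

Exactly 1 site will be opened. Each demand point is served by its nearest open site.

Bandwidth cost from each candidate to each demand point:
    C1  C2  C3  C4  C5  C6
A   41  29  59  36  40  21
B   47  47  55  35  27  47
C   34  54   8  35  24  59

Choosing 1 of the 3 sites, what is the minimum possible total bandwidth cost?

214

Open {C}.
  C1→C 34, C2→C 54, C3→C 8, C4→C 35, C5→C 24, C6→C 59  ⇒ total 214.
Compare {A}: total 226.
Compare {B}: total 258.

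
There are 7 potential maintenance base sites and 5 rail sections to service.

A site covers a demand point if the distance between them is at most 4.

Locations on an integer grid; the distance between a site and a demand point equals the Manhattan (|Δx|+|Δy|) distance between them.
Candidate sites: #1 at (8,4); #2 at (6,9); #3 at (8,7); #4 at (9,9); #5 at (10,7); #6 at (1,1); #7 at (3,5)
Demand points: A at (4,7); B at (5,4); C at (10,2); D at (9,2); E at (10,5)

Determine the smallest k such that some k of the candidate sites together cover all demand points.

2

Coverage sets (demand points within 4 of each site):
  #1: {B, C, D, E}
  #2: {A}
  #3: {A, E}
  #4: {}
  #5: {E}
  #6: {}
  #7: {A, B}
No single site covers all 5 demand points.
But {#1, #2} covers everything, so the minimum is 2.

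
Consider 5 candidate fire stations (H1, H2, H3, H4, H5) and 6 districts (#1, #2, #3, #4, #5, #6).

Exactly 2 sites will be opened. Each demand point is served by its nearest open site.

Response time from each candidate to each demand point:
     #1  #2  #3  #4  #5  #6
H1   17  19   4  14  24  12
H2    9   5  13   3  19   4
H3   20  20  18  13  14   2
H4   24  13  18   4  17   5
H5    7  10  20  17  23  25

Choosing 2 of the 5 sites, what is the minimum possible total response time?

44

Open {H1, H2}.
  #1→H2 9, #2→H2 5, #3→H1 4, #4→H2 3, #5→H2 19, #6→H2 4  ⇒ total 44.
Compare {H2, H3}: total 46.
Compare {H2, H4}: total 51.
No size-2 selection does better; minimum is 44.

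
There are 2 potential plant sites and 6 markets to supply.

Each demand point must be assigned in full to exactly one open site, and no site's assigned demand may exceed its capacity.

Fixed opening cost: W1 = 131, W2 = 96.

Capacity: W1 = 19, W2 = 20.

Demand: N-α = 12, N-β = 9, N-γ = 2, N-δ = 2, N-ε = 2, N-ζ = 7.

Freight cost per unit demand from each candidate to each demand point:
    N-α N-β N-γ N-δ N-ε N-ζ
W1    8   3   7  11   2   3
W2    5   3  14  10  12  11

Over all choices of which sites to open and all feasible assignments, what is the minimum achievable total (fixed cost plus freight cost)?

387

Open {W1, W2}; cheapest assignment that respects the capacities:
  W1 (cap 19, load 18): N-β, N-ε, N-ζ — cost 9×3 + 2×2 + 7×3 = 52
  W2 (cap 20, load 16): N-α, N-γ, N-δ — cost 12×5 + 2×14 + 2×10 = 108
  Shipping 160, fixed 227 → total 387.
  Any other capacity-feasible assignment to {W1, W2} ships for at least 160.
Total demand is 34 and no other set of sites has combined capacity ≥ 34, so {W1, W2} is the only feasible choice of open sites. Minimum: 387.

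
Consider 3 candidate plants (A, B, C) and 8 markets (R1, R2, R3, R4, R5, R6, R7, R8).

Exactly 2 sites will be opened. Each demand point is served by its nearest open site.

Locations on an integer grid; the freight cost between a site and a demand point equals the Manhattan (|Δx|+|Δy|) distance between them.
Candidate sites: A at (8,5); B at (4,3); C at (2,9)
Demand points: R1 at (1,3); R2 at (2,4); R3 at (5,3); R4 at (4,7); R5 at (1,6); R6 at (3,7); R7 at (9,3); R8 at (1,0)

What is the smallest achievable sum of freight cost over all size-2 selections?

Open {B, C}.
  R1→B 3, R2→B 3, R3→B 1, R4→B 4, R5→C 4, R6→C 3, R7→B 5, R8→B 6  ⇒ total 29.
Compare {A, B}: total 31.
Compare {A, C}: total 41.

29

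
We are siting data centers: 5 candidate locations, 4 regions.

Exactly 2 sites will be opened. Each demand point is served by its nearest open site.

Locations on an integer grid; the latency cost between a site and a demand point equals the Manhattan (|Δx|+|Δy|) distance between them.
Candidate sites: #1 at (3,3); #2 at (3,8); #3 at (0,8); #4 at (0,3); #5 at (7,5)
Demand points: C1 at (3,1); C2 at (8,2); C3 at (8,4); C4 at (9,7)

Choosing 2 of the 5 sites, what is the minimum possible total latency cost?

12

Open {#1, #5}.
  C1→#1 2, C2→#5 4, C3→#5 2, C4→#5 4  ⇒ total 12.
Compare {#4, #5}: total 15.
Compare {#2, #5}: total 17.
No size-2 selection does better; minimum is 12.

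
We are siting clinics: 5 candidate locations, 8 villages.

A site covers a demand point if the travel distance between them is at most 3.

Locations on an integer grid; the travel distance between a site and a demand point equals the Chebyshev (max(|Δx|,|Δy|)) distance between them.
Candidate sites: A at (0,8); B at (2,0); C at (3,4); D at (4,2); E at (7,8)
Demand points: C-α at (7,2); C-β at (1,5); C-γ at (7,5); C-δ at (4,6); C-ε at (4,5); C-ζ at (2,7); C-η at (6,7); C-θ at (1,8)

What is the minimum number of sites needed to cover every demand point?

Coverage sets (demand points within 3 of each site):
  A: {C-β, C-ζ, C-θ}
  B: {}
  C: {C-β, C-δ, C-ε, C-ζ, C-η}
  D: {C-α, C-β, C-γ, C-ε}
  E: {C-γ, C-δ, C-ε, C-η}
No 2 sites suffice: every size-2 union leaves at least one demand point uncovered.
But {A, C, D} covers everything, so the minimum is 3.

3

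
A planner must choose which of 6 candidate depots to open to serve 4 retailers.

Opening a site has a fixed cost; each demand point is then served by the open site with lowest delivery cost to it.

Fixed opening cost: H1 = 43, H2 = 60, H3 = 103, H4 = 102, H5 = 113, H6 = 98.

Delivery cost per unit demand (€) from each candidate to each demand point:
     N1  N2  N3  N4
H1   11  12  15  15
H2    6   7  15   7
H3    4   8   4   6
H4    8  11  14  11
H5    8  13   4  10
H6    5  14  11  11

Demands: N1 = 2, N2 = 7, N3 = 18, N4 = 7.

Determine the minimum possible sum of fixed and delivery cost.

Open {H3}: assign each demand point to its cheapest open site.
  N1→H3 2×4=8, N2→H3 7×8=56, N3→H3 18×4=72, N4→H3 7×6=42
  delivery cost 178, fixed 103 → total 281.
Compare {H1, H3}: delivery cost 178 + fixed 146 = 324.
Compare {H2, H3}: delivery cost 171 + fixed 163 = 334.
Compare {H2, H5}: delivery cost 182 + fixed 173 = 355.
All other subsets cost ≥ 324. Minimum total cost: 281.

281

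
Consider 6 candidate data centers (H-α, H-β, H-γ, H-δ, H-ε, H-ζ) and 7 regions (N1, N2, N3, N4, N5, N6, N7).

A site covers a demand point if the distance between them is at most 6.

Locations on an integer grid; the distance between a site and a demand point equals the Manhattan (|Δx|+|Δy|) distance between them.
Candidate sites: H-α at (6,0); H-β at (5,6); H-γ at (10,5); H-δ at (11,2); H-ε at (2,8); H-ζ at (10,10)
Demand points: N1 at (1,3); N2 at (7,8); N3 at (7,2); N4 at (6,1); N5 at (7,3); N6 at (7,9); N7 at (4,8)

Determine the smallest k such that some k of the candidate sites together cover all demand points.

Coverage sets (demand points within 6 of each site):
  H-α: {N3, N4, N5}
  H-β: {N2, N3, N4, N5, N6, N7}
  H-γ: {N2, N3, N5}
  H-δ: {N3, N4, N5}
  H-ε: {N1, N2, N6, N7}
  H-ζ: {N2, N6}
No single site covers all 7 demand points.
But {H-α, H-ε} covers everything, so the minimum is 2.

2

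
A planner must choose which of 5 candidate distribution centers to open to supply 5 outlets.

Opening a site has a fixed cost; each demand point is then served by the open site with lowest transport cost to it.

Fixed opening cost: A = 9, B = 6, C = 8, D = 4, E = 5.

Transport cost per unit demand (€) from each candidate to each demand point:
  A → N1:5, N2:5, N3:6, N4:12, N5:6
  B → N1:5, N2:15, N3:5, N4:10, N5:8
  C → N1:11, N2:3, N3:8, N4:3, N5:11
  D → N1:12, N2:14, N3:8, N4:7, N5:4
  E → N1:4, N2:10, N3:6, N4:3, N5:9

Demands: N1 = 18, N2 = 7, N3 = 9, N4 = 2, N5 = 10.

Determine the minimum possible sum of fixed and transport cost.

207

Open {B, C, D, E}: assign each demand point to its cheapest open site.
  N1→E 18×4=72, N2→C 7×3=21, N3→B 9×5=45, N4→C 2×3=6, N5→D 10×4=40
  transport cost 184, fixed 23 → total 207.
Compare {C, D, E}: transport cost 193 + fixed 17 = 210.
Compare {A, B, C, D, E}: transport cost 184 + fixed 32 = 216.
Compare {A, C, D, E}: transport cost 193 + fixed 26 = 219.
All other subsets cost ≥ 210. Minimum total cost: 207.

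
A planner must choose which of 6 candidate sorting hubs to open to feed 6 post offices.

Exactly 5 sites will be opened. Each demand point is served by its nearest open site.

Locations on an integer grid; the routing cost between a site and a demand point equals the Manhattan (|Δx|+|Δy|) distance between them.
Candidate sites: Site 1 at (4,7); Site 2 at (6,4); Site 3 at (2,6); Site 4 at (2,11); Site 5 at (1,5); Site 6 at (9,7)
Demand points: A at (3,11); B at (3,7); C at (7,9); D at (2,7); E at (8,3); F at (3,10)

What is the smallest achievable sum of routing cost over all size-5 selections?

12

Open {Site 1, Site 2, Site 3, Site 4, Site 6}.
  A→Site 4 1, B→Site 1 1, C→Site 6 4, D→Site 3 1, E→Site 2 3, F→Site 4 2  ⇒ total 12.
Compare {Site 1, Site 2, Site 3, Site 4, Site 5}: total 13.
Compare {Site 1, Site 2, Site 4, Site 5, Site 6}: total 13.
No size-5 selection does better; minimum is 12.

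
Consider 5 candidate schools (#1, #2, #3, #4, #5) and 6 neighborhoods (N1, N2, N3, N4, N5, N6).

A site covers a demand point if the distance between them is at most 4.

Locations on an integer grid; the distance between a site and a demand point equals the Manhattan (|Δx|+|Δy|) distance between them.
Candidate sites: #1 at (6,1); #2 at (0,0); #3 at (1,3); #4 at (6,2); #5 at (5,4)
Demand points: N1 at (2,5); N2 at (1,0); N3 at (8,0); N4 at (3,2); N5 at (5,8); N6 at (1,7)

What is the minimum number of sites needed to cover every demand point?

Coverage sets (demand points within 4 of each site):
  #1: {N3, N4}
  #2: {N2}
  #3: {N1, N2, N4, N6}
  #4: {N3, N4}
  #5: {N1, N4, N5}
No 2 sites suffice: every size-2 union leaves at least one demand point uncovered.
But {#1, #3, #5} covers everything, so the minimum is 3.

3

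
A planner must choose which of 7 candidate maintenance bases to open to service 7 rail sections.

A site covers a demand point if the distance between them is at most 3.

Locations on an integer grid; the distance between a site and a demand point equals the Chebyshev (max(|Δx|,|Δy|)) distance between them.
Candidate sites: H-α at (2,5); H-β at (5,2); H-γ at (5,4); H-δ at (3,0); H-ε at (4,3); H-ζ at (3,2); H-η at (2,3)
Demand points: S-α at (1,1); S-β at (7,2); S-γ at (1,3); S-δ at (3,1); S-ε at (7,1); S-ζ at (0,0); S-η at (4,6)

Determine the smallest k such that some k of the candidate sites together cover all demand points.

Coverage sets (demand points within 3 of each site):
  H-α: {S-γ, S-η}
  H-β: {S-β, S-δ, S-ε}
  H-γ: {S-β, S-δ, S-ε, S-η}
  H-δ: {S-α, S-γ, S-δ, S-ζ}
  H-ε: {S-α, S-β, S-γ, S-δ, S-ε, S-η}
  H-ζ: {S-α, S-γ, S-δ, S-ζ}
  H-η: {S-α, S-γ, S-δ, S-ζ, S-η}
No single site covers all 7 demand points.
But {H-β, H-η} covers everything, so the minimum is 2.

2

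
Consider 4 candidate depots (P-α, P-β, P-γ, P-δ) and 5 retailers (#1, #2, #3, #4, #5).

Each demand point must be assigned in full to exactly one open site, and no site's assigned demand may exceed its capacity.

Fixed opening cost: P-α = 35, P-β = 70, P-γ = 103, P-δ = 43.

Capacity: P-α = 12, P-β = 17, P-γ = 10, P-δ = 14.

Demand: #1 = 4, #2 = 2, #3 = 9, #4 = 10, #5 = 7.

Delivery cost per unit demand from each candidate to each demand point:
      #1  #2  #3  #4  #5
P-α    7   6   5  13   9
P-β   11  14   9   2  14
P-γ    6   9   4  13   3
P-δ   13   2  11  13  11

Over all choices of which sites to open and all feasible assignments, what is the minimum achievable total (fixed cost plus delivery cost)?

Open {P-α, P-β, P-δ}; cheapest assignment that respects the capacities:
  P-α (cap 12, load 9): #3 — cost 9×5 = 45
  P-β (cap 17, load 14): #1, #4 — cost 4×11 + 10×2 = 64
  P-δ (cap 14, load 9): #2, #5 — cost 2×2 + 7×11 = 81
  Shipping 190, fixed 148 → total 338.
  Any other capacity-feasible assignment to {P-α, P-β, P-δ} ships for at least 190.
Compare {P-α, P-β, P-γ}: its best feasible assignment gives total 350.
Compare {P-α, P-β, P-γ, P-δ}: its best feasible assignment gives total 385.
Every other set of open sites that can feasibly serve all demand totals ≥ 350 even under its best assignment. Minimum: 338.

338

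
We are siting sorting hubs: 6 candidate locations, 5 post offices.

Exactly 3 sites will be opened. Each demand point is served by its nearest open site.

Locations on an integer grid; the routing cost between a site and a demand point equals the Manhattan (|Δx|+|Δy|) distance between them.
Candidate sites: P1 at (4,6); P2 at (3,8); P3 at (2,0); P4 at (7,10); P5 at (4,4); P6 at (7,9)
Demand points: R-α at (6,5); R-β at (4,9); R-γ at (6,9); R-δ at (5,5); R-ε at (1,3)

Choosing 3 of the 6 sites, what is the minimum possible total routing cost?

Open {P2, P5, P6}.
  R-α→P5 3, R-β→P2 2, R-γ→P6 1, R-δ→P5 2, R-ε→P5 4  ⇒ total 12.
Compare {P1, P3, P6}: total 13.
Compare {P1, P5, P6}: total 13.
No size-3 selection does better; minimum is 12.

12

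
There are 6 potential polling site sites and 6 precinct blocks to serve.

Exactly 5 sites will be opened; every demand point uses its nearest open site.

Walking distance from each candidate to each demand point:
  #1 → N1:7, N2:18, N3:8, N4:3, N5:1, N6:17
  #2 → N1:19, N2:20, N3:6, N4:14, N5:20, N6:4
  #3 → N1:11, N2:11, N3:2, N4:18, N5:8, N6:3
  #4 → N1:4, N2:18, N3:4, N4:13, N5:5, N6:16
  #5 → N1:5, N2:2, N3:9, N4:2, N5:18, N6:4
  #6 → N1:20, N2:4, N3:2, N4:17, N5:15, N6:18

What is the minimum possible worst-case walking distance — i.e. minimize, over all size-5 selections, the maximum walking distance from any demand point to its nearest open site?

4

Open {#1, #2, #3, #4, #5}.
  Farthest demand point is N1 at walking distance 4 (to #4); all others are ≤ 4.
With {#1, #2, #3, #4, #6} the worst case is 4.
With {#1, #2, #4, #5, #6} the worst case is 4.
No size-5 selection achieves below 4.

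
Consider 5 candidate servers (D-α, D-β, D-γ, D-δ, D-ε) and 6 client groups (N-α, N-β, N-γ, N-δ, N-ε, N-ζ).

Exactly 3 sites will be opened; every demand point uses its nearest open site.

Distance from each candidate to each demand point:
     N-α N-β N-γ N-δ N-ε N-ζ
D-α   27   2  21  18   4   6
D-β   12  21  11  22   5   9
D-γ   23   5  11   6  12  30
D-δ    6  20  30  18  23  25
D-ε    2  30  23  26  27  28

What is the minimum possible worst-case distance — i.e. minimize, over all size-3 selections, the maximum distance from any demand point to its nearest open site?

Open {D-α, D-γ, D-δ}.
  Farthest demand point is N-γ at distance 11 (to D-γ); all others are ≤ 11.
With {D-α, D-γ, D-ε} the worst case is 11.
With {D-β, D-γ, D-δ} the worst case is 11.
No size-3 selection achieves below 11.

11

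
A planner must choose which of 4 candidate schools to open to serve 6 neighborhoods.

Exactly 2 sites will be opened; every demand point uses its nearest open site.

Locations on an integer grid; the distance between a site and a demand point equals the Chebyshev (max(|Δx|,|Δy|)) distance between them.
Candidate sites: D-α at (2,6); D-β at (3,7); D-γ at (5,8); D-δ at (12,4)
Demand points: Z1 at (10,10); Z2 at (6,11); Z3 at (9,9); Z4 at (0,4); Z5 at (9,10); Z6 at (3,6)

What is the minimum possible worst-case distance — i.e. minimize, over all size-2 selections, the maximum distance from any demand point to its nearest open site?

5

Open {D-α, D-γ}.
  Farthest demand point is Z1 at distance 5 (to D-γ); all others are ≤ 5.
With {D-β, D-γ} the worst case is 5.
With {D-γ, D-δ} the worst case is 5.
No size-2 selection achieves below 5.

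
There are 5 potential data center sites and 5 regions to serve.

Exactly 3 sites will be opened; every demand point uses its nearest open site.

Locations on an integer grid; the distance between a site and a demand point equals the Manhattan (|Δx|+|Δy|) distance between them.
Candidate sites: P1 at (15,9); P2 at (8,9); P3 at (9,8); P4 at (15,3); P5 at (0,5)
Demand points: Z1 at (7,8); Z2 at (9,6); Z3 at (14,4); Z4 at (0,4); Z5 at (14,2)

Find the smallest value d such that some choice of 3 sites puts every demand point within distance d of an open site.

2

Open {P3, P4, P5}.
  Farthest demand point is Z1 at distance 2 (to P3); all others are ≤ 2.
With {P2, P4, P5} the worst case is 4.
With {P1, P2, P5} the worst case is 8.
No size-3 selection achieves below 2.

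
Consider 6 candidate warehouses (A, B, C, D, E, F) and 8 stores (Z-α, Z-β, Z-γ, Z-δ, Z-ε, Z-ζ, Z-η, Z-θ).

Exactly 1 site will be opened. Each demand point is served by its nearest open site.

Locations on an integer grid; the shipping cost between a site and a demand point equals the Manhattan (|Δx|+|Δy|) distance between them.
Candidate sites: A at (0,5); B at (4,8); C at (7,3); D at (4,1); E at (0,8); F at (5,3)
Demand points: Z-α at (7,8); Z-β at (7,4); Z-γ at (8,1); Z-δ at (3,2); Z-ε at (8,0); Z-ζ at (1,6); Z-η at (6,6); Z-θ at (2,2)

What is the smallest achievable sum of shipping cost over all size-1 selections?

Open {C}.
  Z-α→C 5, Z-β→C 1, Z-γ→C 3, Z-δ→C 5, Z-ε→C 4, Z-ζ→C 9, Z-η→C 4, Z-θ→C 6  ⇒ total 37.
Compare {F}: total 39.
Compare {D}: total 45.
No size-1 selection does better; minimum is 37.

37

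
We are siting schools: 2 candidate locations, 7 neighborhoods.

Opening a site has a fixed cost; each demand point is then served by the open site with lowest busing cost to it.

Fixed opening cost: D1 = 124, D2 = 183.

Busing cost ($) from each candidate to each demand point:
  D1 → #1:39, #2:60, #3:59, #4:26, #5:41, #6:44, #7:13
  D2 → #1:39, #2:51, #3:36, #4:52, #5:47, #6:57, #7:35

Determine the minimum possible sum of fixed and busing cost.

406

Open {D1}: assign each demand point to its cheapest open site.
  #1→D1 39, #2→D1 60, #3→D1 59, #4→D1 26, #5→D1 41, #6→D1 44, #7→D1 13
  busing cost 282, fixed 124 → total 406.
Compare {D2}: busing cost 317 + fixed 183 = 500.
Compare {D1, D2}: busing cost 250 + fixed 307 = 557.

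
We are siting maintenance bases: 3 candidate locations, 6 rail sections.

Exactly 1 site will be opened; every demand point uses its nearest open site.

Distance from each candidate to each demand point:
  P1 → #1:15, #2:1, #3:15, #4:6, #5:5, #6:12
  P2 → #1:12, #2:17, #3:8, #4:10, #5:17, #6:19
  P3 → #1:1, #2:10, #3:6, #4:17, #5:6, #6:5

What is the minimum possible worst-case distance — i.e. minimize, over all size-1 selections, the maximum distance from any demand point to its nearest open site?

15

Open {P1}.
  Farthest demand point is #1 at distance 15 (to P1); all others are ≤ 15.
With {P3} the worst case is 17.
With {P2} the worst case is 19.
No size-1 selection achieves below 15.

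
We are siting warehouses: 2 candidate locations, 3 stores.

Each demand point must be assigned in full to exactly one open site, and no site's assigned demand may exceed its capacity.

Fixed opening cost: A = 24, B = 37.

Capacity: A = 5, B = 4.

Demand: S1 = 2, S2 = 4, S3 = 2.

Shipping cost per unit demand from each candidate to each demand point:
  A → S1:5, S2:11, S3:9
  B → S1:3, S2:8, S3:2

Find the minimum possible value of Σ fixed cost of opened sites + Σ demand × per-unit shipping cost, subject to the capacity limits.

Open {A, B}; cheapest assignment that respects the capacities:
  A (cap 5, load 4): S2 — cost 4×11 = 44
  B (cap 4, load 4): S1, S3 — cost 2×3 + 2×2 = 10
  Shipping 54, fixed 61 → total 115.
  Any other capacity-feasible assignment to {A, B} ships for at least 54.
Total demand is 8 and no other set of sites has combined capacity ≥ 8, so {A, B} is the only feasible choice of open sites. Minimum: 115.

115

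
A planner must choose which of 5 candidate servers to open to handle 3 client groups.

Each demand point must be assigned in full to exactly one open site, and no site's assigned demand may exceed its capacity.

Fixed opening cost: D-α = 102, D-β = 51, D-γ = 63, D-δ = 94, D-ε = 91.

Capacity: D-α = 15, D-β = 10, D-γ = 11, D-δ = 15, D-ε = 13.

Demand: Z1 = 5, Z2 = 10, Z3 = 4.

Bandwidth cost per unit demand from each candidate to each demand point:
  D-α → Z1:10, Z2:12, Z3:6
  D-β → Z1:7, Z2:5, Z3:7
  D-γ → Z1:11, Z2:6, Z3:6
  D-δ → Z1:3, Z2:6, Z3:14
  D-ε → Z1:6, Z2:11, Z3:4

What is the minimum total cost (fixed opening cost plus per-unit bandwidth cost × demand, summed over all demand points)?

Open {D-β, D-γ}; cheapest assignment that respects the capacities:
  D-β (cap 10, load 9): Z1, Z3 — cost 5×7 + 4×7 = 63
  D-γ (cap 11, load 10): Z2 — cost 10×6 = 60
  Shipping 123, fixed 114 → total 237.
  Any other capacity-feasible assignment to {D-β, D-γ} ships for at least 123.
Compare {D-β, D-ε}: its best feasible assignment gives total 238.
Compare {D-β, D-δ}: its best feasible assignment gives total 248.
Every other set of open sites that can feasibly serve all demand totals ≥ 238 even under its best assignment. Minimum: 237.

237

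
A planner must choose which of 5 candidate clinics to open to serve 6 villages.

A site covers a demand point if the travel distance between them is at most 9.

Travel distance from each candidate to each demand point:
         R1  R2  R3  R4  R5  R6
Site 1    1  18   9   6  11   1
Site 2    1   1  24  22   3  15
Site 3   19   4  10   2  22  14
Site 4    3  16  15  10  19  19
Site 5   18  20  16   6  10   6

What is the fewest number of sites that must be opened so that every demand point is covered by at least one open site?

Coverage sets (demand points within 9 of each site):
  Site 1: {R1, R3, R4, R6}
  Site 2: {R1, R2, R5}
  Site 3: {R2, R4}
  Site 4: {R1}
  Site 5: {R4, R6}
No single site covers all 6 demand points.
But {Site 1, Site 2} covers everything, so the minimum is 2.

2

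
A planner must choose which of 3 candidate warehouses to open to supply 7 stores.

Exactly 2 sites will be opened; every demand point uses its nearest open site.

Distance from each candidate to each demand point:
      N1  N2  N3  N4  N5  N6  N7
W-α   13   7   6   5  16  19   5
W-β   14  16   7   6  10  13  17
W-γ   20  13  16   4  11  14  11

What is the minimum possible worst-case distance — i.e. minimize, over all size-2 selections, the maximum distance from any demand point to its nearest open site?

13

Open {W-α, W-β}.
  Farthest demand point is N1 at distance 13 (to W-α); all others are ≤ 13.
With {W-α, W-γ} the worst case is 14.
With {W-β, W-γ} the worst case is 14.
No size-2 selection achieves below 13.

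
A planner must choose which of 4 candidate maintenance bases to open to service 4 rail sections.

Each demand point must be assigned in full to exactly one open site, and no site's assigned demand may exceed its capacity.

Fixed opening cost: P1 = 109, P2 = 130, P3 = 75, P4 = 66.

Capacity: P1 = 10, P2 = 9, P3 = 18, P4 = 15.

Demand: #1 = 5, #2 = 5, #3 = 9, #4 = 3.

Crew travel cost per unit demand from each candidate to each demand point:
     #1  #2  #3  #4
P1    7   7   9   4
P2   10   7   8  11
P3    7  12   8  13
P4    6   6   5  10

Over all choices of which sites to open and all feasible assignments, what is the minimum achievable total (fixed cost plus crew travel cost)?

Open {P3, P4}; cheapest assignment that respects the capacities:
  P3 (cap 18, load 8): #1, #4 — cost 5×7 + 3×13 = 74
  P4 (cap 15, load 14): #2, #3 — cost 5×6 + 9×5 = 75
  Shipping 149, fixed 141 → total 290.
  Any other capacity-feasible assignment to {P3, P4} ships for at least 149.
Compare {P1, P4}: its best feasible assignment gives total 297.
Compare {P1, P3}: its best feasible assignment gives total 338.
Every other set of open sites that can feasibly serve all demand totals ≥ 297 even under its best assignment. Minimum: 290.

290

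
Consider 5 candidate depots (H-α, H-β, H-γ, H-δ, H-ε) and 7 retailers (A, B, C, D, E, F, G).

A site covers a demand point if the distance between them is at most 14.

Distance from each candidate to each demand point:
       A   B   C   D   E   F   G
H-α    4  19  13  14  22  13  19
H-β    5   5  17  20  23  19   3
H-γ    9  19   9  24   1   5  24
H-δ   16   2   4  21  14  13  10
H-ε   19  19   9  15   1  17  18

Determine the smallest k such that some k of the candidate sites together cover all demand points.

Coverage sets (demand points within 14 of each site):
  H-α: {A, C, D, F}
  H-β: {A, B, G}
  H-γ: {A, C, E, F}
  H-δ: {B, C, E, F, G}
  H-ε: {C, E}
No single site covers all 7 demand points.
But {H-α, H-δ} covers everything, so the minimum is 2.

2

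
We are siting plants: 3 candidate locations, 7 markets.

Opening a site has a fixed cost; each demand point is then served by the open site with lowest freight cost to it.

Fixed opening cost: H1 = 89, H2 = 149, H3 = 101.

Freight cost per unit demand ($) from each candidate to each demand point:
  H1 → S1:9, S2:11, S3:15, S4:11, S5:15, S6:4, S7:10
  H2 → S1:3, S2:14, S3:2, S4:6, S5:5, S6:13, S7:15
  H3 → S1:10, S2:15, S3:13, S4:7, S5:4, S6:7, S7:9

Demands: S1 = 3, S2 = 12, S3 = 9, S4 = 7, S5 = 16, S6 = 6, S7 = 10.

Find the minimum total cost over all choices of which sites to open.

643

Open {H1, H2}: assign each demand point to its cheapest open site.
  S1→H2 3×3=9, S2→H1 12×11=132, S3→H2 9×2=18, S4→H2 7×6=42, S5→H2 16×5=80, S6→H1 6×4=24, S7→H1 10×10=100
  freight cost 405, fixed 238 → total 643.
Compare {H3}: freight cost 572 + fixed 101 = 673.
Compare {H2, H3}: freight cost 433 + fixed 250 = 683.
Compare {H1, H3}: freight cost 503 + fixed 190 = 693.
All other subsets cost ≥ 673. Minimum total cost: 643.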